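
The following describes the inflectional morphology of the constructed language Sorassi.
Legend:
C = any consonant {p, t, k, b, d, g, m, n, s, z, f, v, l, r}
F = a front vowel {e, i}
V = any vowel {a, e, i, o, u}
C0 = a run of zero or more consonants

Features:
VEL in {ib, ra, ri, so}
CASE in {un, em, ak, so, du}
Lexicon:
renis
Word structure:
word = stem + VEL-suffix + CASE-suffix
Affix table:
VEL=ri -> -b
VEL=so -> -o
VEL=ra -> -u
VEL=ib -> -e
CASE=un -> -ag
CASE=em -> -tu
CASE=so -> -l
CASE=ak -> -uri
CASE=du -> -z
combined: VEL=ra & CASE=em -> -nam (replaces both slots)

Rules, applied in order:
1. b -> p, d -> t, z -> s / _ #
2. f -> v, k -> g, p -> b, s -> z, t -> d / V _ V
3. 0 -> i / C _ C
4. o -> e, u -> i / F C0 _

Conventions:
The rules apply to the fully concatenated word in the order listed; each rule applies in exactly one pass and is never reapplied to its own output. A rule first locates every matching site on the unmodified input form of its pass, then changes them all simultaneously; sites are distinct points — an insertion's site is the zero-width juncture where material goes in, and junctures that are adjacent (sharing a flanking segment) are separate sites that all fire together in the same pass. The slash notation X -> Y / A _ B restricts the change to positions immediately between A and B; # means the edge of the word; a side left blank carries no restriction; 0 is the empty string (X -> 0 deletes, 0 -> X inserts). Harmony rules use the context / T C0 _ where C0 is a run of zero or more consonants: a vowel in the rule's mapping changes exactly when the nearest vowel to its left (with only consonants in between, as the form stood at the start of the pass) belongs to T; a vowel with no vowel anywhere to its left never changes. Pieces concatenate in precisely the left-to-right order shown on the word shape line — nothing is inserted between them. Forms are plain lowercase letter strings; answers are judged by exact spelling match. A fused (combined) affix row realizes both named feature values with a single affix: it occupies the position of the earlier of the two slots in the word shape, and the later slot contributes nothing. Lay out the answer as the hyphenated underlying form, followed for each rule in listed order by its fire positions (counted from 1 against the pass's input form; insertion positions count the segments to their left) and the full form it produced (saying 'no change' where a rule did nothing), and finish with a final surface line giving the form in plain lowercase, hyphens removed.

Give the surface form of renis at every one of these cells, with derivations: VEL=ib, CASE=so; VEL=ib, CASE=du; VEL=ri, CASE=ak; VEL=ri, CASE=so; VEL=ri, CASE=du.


cell VEL=ib, CASE=so:
underlying: renis-e-l
1. b -> p, d -> t, z -> s / _ #: no change
2. f -> v, k -> g, p -> b, s -> z, t -> d / V _ V: fires at position(s) 5: renizel
3. 0 -> i / C _ C: no change
4. o -> e, u -> i / F C0 _: no change
surface: renizel

cell VEL=ib, CASE=du:
underlying: renis-e-z
1. b -> p, d -> t, z -> s / _ #: fires at position(s) 7: renises
2. f -> v, k -> g, p -> b, s -> z, t -> d / V _ V: fires at position(s) 5: renizes
3. 0 -> i / C _ C: no change
4. o -> e, u -> i / F C0 _: no change
surface: renizes

cell VEL=ri, CASE=ak:
underlying: renis-b-uri
1. b -> p, d -> t, z -> s / _ #: no change
2. f -> v, k -> g, p -> b, s -> z, t -> d / V _ V: no change
3. 0 -> i / C _ C: inserts after position(s) 5: renisiburi
4. o -> e, u -> i / F C0 _: fires at position(s) 8: renisibiri
surface: renisibiri

cell VEL=ri, CASE=so:
underlying: renis-b-l
1. b -> p, d -> t, z -> s / _ #: no change
2. f -> v, k -> g, p -> b, s -> z, t -> d / V _ V: no change
3. 0 -> i / C _ C: inserts after position(s) 5, 6: renisibil
4. o -> e, u -> i / F C0 _: no change
surface: renisibil

cell VEL=ri, CASE=du:
underlying: renis-b-z
1. b -> p, d -> t, z -> s / _ #: fires at position(s) 7: renisbs
2. f -> v, k -> g, p -> b, s -> z, t -> d / V _ V: no change
3. 0 -> i / C _ C: inserts after position(s) 5, 6: renisibis
4. o -> e, u -> i / F C0 _: no change
surface: renisibis


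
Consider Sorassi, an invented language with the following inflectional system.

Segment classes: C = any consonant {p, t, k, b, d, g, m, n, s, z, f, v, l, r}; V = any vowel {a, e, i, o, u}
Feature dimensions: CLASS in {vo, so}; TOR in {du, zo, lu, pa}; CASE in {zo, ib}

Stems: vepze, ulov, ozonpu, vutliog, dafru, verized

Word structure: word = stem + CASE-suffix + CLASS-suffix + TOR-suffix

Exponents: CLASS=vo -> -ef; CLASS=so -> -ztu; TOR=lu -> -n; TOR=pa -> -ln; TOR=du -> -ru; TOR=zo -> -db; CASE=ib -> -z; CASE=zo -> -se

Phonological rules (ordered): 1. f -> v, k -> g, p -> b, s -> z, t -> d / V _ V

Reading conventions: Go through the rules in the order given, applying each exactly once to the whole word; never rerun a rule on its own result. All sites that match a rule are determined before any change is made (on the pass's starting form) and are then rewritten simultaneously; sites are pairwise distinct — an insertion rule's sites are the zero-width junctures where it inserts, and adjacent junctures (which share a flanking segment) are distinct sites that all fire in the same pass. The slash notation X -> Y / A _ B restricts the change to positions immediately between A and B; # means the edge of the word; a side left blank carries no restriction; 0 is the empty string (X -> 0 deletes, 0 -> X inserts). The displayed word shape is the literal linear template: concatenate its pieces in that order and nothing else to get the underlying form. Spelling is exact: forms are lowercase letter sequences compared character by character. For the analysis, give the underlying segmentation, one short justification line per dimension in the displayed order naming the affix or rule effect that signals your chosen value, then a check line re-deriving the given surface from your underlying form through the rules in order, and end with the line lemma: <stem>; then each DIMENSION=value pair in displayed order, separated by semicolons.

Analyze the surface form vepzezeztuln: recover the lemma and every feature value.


underlying: vepze-se-ztu-ln
CLASS=so - signalled by the affix -ztu
TOR=pa - signalled by the affix -ln
CASE=zo - signalled by the affix -se
check: vepzeseztuln -> vepzezeztuln
lemma: vepze; CLASS=so; TOR=pa; CASE=zo


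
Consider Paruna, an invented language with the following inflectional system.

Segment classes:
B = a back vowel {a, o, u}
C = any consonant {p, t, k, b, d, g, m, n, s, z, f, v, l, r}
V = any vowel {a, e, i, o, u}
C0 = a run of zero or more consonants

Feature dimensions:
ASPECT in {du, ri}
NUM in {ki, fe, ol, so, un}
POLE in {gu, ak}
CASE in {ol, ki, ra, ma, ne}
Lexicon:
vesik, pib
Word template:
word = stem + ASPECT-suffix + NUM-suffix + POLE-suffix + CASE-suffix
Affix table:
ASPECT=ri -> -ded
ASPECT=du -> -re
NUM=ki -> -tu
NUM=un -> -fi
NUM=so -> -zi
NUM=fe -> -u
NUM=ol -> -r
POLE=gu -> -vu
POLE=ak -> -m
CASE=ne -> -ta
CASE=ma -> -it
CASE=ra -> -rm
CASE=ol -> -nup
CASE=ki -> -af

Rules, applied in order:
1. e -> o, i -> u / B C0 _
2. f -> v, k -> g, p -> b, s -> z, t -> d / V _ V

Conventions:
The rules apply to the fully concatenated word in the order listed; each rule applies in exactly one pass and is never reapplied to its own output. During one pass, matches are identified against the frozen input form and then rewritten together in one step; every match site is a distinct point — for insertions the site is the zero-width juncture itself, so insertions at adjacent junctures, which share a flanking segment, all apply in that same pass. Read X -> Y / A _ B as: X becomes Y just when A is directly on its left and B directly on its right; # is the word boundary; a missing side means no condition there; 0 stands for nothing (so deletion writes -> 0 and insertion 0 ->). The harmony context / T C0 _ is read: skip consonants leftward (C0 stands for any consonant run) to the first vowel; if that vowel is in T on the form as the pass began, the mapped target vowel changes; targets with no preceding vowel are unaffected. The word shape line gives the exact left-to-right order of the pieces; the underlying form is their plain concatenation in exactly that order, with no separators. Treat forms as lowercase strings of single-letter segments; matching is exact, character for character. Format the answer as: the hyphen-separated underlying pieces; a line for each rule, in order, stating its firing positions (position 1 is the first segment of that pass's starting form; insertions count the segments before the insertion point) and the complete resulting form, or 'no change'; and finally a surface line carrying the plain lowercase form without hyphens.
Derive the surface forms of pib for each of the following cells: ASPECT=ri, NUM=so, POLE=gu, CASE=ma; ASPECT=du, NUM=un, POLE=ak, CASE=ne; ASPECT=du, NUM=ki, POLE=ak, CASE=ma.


cell ASPECT=ri, NUM=so, POLE=gu, CASE=ma:
underlying: pib-ded-zi-vu-it
1. e -> o, i -> u / B C0 _: fires at position(s) 11: pibdedzivuut
2. f -> v, k -> g, p -> b, s -> z, t -> d / V _ V: no change
surface: pibdedzivuut

cell ASPECT=du, NUM=un, POLE=ak, CASE=ne:
underlying: pib-re-fi-m-ta
1. e -> o, i -> u / B C0 _: no change
2. f -> v, k -> g, p -> b, s -> z, t -> d / V _ V: fires at position(s) 6: pibrevimta
surface: pibrevimta

cell ASPECT=du, NUM=ki, POLE=ak, CASE=ma:
underlying: pib-re-tu-m-it
1. e -> o, i -> u / B C0 _: fires at position(s) 9: pibretumut
2. f -> v, k -> g, p -> b, s -> z, t -> d / V _ V: fires at position(s) 6: pibredumut
surface: pibredumut


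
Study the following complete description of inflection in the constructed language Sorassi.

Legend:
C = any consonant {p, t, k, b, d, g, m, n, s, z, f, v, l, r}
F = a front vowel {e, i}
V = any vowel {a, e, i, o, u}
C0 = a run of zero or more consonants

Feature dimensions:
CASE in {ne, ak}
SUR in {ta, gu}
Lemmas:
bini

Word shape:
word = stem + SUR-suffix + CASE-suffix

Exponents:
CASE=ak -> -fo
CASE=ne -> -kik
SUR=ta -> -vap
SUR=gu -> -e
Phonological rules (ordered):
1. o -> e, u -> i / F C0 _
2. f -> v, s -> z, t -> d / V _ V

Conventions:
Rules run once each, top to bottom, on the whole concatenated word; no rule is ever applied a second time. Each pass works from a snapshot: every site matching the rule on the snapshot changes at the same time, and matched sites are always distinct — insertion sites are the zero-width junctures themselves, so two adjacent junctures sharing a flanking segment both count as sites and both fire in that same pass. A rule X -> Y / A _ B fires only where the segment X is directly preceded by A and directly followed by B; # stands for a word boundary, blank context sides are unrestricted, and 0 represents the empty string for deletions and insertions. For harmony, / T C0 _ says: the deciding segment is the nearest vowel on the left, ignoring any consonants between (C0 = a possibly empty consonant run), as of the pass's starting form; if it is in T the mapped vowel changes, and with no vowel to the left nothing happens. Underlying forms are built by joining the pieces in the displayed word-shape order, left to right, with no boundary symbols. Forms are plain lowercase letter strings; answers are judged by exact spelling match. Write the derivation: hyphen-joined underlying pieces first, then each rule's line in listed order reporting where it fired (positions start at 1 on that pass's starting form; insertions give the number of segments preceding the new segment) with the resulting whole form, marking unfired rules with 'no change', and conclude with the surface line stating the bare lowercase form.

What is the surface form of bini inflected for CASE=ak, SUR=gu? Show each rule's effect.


underlying: bini-e-fo
1. o -> e, u -> i / F C0 _: fires at position(s) 7: biniefe
2. f -> v, s -> z, t -> d / V _ V: fires at position(s) 6: binieve
surface: binieve


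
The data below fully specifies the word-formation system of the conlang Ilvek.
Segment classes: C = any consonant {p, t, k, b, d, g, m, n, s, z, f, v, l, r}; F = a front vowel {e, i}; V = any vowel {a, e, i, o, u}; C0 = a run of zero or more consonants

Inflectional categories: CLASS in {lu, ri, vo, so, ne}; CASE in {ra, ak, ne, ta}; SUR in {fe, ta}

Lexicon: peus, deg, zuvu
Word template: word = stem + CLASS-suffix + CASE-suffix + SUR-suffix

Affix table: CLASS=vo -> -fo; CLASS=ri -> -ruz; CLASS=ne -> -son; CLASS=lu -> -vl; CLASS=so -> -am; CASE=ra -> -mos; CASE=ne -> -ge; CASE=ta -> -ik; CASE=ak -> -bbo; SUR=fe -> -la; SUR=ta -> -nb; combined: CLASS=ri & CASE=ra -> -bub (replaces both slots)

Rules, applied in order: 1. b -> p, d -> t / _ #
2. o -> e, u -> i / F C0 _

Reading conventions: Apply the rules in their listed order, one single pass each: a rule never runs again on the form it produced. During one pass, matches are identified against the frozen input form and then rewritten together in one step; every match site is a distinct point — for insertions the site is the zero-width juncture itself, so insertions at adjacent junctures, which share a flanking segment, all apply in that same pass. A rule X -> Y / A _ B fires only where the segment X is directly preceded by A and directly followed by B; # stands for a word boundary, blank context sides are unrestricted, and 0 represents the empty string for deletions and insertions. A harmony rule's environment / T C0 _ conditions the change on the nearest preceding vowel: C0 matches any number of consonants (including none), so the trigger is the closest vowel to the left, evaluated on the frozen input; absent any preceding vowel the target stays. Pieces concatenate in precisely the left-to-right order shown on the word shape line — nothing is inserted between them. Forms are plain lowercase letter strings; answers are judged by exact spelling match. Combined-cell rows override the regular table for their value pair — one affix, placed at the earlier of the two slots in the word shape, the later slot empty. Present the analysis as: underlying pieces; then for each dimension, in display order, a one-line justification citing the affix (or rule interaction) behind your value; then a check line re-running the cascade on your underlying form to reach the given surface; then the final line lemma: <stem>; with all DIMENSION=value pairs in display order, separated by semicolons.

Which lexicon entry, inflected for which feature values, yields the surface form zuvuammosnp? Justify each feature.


underlying: zuvu-am-mos-nb
CLASS=so - signalled by the affix -am
CASE=ra - signalled by the affix -mos
SUR=ta - signalled by the affix -nb
check: zuvuammosnb -> zuvuammosnp -> zuvuammosnp
lemma: zuvu; CLASS=so; CASE=ra; SUR=ta


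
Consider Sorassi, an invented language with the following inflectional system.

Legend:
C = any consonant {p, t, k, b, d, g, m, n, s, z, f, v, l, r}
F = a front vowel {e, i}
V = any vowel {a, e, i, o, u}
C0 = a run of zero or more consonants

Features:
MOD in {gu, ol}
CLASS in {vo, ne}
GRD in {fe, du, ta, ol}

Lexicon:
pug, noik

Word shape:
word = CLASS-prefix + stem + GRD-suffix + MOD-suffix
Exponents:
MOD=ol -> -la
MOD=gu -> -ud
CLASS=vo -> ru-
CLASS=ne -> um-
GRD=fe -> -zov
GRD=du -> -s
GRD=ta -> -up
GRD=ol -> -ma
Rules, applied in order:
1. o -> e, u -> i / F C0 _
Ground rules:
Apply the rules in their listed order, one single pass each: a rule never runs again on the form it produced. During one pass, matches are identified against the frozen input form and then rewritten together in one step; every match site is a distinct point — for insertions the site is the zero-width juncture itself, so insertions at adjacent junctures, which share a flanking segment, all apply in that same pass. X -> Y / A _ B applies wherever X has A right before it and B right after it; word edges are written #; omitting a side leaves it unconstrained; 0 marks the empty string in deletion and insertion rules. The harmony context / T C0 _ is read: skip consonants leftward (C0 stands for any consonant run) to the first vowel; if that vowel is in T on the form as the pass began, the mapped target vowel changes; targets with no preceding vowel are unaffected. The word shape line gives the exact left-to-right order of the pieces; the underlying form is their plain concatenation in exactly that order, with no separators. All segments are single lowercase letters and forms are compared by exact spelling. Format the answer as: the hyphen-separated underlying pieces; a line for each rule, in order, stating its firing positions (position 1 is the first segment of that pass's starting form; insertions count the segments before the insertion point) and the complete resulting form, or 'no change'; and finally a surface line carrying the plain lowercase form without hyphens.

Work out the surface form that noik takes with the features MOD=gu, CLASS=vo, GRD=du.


underlying: ru-noik-s-ud
1. o -> e, u -> i / F C0 _: fires at position(s) 8: runoiksid
surface: runoiksid


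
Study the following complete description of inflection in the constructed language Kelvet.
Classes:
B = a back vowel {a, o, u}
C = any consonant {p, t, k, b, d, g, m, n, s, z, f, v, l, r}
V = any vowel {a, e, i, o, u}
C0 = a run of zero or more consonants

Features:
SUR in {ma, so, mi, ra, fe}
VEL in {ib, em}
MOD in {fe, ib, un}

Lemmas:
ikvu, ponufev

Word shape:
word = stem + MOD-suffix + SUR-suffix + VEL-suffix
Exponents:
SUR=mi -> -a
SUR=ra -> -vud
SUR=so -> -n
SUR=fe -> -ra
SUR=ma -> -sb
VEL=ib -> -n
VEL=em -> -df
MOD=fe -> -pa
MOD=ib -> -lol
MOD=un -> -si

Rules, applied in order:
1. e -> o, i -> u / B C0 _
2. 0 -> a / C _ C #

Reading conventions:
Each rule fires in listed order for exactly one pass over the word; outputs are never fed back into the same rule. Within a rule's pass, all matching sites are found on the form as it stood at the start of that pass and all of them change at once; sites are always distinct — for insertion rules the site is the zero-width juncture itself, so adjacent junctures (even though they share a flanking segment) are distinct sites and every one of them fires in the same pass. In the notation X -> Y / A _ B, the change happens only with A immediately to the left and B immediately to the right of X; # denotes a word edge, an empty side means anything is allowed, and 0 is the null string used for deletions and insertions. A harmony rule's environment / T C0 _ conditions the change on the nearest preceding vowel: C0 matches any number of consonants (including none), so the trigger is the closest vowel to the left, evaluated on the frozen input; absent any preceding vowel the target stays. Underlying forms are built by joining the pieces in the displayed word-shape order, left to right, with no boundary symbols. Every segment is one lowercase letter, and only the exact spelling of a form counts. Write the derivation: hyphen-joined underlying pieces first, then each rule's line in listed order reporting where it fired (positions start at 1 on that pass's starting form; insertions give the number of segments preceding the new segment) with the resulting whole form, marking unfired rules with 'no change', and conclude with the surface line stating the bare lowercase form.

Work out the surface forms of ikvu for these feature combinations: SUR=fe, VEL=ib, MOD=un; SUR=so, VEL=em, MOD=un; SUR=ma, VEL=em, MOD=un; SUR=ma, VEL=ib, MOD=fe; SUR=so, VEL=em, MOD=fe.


cell SUR=fe, VEL=ib, MOD=un:
underlying: ikvu-si-ra-n
1. e -> o, i -> u / B C0 _: fires at position(s) 6: ikvusuran
2. 0 -> a / C _ C #: no change
surface: ikvusuran

cell SUR=so, VEL=em, MOD=un:
underlying: ikvu-si-n-df
1. e -> o, i -> u / B C0 _: fires at position(s) 6: ikvusundf
2. 0 -> a / C _ C #: inserts after position(s) 8: ikvusundaf
surface: ikvusundaf

cell SUR=ma, VEL=em, MOD=un:
underlying: ikvu-si-sb-df
1. e -> o, i -> u / B C0 _: fires at position(s) 6: ikvususbdf
2. 0 -> a / C _ C #: inserts after position(s) 9: ikvususbdaf
surface: ikvususbdaf

cell SUR=ma, VEL=ib, MOD=fe:
underlying: ikvu-pa-sb-n
1. e -> o, i -> u / B C0 _: no change
2. 0 -> a / C _ C #: inserts after position(s) 8: ikvupasban
surface: ikvupasban

cell SUR=so, VEL=em, MOD=fe:
underlying: ikvu-pa-n-df
1. e -> o, i -> u / B C0 _: no change
2. 0 -> a / C _ C #: inserts after position(s) 8: ikvupandaf
surface: ikvupandaf


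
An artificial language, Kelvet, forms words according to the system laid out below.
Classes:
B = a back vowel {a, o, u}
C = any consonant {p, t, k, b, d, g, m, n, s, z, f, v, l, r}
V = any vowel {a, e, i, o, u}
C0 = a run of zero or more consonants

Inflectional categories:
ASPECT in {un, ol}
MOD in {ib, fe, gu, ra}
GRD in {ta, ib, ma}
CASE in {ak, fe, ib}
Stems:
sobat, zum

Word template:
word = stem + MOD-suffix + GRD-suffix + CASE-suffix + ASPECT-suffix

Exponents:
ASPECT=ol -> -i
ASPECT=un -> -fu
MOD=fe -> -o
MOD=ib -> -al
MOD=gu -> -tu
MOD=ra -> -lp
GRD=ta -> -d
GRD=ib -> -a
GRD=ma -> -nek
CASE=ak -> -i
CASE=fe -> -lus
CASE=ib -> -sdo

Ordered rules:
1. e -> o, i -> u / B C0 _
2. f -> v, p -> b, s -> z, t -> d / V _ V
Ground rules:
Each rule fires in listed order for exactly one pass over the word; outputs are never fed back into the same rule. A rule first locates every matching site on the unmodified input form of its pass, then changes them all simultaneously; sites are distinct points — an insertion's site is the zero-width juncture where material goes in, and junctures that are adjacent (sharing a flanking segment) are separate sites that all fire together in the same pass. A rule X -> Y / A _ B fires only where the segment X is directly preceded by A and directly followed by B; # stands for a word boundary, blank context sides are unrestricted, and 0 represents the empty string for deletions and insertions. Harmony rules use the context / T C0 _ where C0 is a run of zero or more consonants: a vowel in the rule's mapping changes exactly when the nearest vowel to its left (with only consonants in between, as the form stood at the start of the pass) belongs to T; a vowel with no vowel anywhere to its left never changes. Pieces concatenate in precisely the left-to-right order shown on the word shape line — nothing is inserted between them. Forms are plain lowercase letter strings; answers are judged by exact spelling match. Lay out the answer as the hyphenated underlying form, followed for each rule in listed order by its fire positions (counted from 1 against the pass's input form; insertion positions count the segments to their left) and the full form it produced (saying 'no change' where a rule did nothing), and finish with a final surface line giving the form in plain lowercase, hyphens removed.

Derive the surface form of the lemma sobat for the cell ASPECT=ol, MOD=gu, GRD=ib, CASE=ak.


underlying: sobat-tu-a-i-i
1. e -> o, i -> u / B C0 _: fires at position(s) 9: sobattuaui
2. f -> v, p -> b, s -> z, t -> d / V _ V: no change
surface: sobattuaui


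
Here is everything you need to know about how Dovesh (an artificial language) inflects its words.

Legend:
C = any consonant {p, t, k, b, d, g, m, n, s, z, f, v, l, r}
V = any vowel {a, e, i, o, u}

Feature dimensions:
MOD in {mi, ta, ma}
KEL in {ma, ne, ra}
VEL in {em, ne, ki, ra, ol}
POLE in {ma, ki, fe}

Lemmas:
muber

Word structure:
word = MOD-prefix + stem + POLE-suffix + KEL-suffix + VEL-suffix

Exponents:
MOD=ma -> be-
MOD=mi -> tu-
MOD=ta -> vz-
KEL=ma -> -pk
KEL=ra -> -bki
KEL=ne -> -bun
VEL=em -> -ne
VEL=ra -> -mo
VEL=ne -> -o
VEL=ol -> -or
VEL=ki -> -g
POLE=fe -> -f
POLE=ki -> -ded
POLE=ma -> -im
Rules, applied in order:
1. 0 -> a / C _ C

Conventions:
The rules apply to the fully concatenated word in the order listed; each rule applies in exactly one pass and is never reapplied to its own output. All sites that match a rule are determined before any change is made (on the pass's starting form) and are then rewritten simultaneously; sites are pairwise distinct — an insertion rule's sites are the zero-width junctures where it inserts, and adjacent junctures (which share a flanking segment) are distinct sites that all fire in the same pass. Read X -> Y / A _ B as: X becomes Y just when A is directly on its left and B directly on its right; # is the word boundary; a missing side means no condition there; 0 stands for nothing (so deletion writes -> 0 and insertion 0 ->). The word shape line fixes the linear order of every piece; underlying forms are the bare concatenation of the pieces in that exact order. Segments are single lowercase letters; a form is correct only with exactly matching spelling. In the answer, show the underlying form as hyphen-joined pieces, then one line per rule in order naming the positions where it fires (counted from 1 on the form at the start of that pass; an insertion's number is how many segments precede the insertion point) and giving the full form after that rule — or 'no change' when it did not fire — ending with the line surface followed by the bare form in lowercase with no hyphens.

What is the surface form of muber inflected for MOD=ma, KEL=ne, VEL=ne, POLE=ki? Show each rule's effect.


underlying: be-muber-ded-bun-o
1. 0 -> a / C _ C: inserts after position(s) 7, 10: bemuberadedabuno
surface: bemuberadedabuno


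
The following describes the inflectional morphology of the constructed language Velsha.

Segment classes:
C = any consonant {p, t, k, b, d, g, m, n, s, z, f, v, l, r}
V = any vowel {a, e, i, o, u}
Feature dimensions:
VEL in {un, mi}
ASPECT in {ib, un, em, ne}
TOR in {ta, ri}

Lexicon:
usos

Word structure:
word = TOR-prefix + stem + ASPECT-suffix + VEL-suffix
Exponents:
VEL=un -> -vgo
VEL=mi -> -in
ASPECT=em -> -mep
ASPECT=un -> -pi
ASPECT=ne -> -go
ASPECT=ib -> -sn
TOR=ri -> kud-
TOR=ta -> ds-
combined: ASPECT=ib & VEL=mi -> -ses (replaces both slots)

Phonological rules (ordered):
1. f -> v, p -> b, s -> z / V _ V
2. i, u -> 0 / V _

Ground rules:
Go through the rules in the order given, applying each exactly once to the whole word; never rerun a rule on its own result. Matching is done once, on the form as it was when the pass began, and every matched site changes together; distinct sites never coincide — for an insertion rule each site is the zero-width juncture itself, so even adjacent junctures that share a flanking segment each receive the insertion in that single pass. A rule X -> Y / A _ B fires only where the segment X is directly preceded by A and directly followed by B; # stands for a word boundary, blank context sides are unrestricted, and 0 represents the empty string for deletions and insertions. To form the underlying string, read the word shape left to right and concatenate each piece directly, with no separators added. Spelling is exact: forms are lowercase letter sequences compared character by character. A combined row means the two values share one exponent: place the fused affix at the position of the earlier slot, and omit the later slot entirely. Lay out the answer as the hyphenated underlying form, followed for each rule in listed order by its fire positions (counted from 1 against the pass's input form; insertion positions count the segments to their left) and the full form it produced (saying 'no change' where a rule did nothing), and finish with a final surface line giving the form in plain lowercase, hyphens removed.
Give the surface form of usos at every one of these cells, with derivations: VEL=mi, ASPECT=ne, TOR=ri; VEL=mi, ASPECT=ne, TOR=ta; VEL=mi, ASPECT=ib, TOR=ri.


cell VEL=mi, ASPECT=ne, TOR=ri:
underlying: kud-usos-go-in
1. f -> v, p -> b, s -> z / V _ V: fires at position(s) 5: kuduzosgoin
2. i, u -> 0 / V _: fires at position(s) 10: kuduzosgon
surface: kuduzosgon

cell VEL=mi, ASPECT=ne, TOR=ta:
underlying: ds-usos-go-in
1. f -> v, p -> b, s -> z / V _ V: fires at position(s) 4: dsuzosgoin
2. i, u -> 0 / V _: fires at position(s) 9: dsuzosgon
surface: dsuzosgon

cell VEL=mi, ASPECT=ib, TOR=ri:
underlying: kud-usos-ses
1. f -> v, p -> b, s -> z / V _ V: fires at position(s) 5: kuduzosses
2. i, u -> 0 / V _: no change
surface: kuduzosses


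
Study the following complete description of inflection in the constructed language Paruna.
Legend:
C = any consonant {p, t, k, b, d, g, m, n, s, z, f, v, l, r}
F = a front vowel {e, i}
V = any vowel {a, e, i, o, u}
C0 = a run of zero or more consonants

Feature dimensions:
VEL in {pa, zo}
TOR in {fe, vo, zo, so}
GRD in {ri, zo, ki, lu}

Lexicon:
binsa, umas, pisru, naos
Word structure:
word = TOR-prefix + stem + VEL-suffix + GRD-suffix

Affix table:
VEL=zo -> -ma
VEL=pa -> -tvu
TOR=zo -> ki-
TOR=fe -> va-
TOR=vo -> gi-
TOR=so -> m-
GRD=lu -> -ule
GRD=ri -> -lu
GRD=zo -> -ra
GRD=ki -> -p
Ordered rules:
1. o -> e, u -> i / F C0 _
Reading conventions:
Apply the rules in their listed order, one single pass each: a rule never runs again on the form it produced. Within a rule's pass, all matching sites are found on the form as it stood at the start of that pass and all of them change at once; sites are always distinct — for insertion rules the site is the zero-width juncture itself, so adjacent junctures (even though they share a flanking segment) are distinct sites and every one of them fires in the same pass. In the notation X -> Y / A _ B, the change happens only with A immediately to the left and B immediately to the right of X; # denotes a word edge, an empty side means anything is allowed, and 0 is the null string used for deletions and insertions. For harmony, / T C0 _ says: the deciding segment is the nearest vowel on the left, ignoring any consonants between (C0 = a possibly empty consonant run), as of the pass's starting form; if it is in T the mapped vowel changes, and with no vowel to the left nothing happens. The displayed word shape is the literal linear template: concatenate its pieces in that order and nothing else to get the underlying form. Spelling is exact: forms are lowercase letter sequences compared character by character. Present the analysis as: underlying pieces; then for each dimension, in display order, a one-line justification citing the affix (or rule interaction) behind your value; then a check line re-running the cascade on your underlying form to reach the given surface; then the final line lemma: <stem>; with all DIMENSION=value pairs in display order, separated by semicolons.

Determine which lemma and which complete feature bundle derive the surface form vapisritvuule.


underlying: va-pisru-tvu-ule
VEL=pa - signalled by the affix -tvu
TOR=fe - signalled by the affix va-
GRD=lu - signalled by the affix -ule
check: vapisrutvuule -> vapisritvuule
lemma: pisru; VEL=pa; TOR=fe; GRD=lu


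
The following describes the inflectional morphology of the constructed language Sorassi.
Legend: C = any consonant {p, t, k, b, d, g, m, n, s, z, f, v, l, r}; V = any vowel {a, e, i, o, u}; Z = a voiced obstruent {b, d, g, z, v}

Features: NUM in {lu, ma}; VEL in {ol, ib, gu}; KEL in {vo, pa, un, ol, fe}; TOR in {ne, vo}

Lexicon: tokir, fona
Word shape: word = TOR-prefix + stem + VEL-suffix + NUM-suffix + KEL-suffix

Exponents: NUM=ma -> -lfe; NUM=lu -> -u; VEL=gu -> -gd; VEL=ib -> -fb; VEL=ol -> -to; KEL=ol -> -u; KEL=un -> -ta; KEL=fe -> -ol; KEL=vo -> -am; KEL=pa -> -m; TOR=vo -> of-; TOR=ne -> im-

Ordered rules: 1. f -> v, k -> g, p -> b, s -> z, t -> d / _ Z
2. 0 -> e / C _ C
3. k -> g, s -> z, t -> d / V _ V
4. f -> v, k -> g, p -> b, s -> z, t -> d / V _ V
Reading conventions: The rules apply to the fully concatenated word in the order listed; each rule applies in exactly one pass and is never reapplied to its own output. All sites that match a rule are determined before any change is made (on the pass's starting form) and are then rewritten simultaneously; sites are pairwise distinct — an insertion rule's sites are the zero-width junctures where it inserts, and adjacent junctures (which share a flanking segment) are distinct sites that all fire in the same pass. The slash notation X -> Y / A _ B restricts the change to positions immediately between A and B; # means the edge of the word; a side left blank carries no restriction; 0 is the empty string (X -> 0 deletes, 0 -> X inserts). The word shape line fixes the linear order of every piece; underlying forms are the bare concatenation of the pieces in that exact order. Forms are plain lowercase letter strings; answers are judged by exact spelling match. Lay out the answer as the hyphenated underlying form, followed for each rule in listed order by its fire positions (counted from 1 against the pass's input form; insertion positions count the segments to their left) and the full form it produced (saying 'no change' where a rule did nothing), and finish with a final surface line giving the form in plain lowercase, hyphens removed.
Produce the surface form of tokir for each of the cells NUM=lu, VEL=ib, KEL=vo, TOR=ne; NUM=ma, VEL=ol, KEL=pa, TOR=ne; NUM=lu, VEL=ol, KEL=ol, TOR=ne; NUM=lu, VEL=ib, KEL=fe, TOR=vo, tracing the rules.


cell NUM=lu, VEL=ib, KEL=vo, TOR=ne:
underlying: im-tokir-fb-u-am
1. f -> v, k -> g, p -> b, s -> z, t -> d / _ Z: fires at position(s) 8: imtokirvbuam
2. 0 -> e / C _ C: inserts after position(s) 2, 7, 8: imetokirevebuam
3. k -> g, s -> z, t -> d / V _ V: fires at position(s) 4, 6: imedogirevebuam
4. f -> v, k -> g, p -> b, s -> z, t -> d / V _ V: no change
surface: imedogirevebuam

cell NUM=ma, VEL=ol, KEL=pa, TOR=ne:
underlying: im-tokir-to-lfe-m
1. f -> v, k -> g, p -> b, s -> z, t -> d / _ Z: no change
2. 0 -> e / C _ C: inserts after position(s) 2, 7, 10: imetokiretolefem
3. k -> g, s -> z, t -> d / V _ V: fires at position(s) 4, 6, 10: imedogiredolefem
4. f -> v, k -> g, p -> b, s -> z, t -> d / V _ V: fires at position(s) 14: imedogiredolevem
surface: imedogiredolevem

cell NUM=lu, VEL=ol, KEL=ol, TOR=ne:
underlying: im-tokir-to-u-u
1. f -> v, k -> g, p -> b, s -> z, t -> d / _ Z: no change
2. 0 -> e / C _ C: inserts after position(s) 2, 7: imetokiretouu
3. k -> g, s -> z, t -> d / V _ V: fires at position(s) 4, 6, 10: imedogiredouu
4. f -> v, k -> g, p -> b, s -> z, t -> d / V _ V: no change
surface: imedogiredouu

cell NUM=lu, VEL=ib, KEL=fe, TOR=vo:
underlying: of-tokir-fb-u-ol
1. f -> v, k -> g, p -> b, s -> z, t -> d / _ Z: fires at position(s) 8: oftokirvbuol
2. 0 -> e / C _ C: inserts after position(s) 2, 7, 8: ofetokirevebuol
3. k -> g, s -> z, t -> d / V _ V: fires at position(s) 4, 6: ofedogirevebuol
4. f -> v, k -> g, p -> b, s -> z, t -> d / V _ V: fires at position(s) 2: ovedogirevebuol
surface: ovedogirevebuol


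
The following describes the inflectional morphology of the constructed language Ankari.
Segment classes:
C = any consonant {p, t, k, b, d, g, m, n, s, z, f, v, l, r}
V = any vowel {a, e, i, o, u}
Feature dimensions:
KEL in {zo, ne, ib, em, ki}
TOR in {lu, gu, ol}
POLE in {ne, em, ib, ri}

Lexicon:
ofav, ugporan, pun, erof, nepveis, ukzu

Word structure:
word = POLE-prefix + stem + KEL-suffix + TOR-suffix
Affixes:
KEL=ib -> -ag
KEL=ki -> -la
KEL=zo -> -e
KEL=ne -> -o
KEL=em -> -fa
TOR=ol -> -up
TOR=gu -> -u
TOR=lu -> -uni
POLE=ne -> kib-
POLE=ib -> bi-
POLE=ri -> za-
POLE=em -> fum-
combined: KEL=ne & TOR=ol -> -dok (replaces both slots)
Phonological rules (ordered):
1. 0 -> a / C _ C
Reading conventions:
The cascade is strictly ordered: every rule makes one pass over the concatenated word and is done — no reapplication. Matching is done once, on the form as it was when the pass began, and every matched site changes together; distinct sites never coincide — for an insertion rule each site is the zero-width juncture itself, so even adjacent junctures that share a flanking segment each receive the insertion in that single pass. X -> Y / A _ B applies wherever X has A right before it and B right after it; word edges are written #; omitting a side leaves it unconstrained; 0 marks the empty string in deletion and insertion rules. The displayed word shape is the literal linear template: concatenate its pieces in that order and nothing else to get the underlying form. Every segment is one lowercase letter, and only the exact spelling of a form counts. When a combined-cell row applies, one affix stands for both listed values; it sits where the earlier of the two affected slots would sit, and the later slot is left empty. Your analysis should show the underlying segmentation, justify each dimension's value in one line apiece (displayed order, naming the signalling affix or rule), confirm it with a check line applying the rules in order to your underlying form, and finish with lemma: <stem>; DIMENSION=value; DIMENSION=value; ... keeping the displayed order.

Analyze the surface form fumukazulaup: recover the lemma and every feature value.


underlying: fum-ukzu-la-up
KEL=ki - signalled by the affix -la
TOR=ol - signalled by the affix -up
POLE=em - signalled by the affix fum-
check: fumukzulaup -> fumukazulaup
lemma: ukzu; KEL=ki; TOR=ol; POLE=em


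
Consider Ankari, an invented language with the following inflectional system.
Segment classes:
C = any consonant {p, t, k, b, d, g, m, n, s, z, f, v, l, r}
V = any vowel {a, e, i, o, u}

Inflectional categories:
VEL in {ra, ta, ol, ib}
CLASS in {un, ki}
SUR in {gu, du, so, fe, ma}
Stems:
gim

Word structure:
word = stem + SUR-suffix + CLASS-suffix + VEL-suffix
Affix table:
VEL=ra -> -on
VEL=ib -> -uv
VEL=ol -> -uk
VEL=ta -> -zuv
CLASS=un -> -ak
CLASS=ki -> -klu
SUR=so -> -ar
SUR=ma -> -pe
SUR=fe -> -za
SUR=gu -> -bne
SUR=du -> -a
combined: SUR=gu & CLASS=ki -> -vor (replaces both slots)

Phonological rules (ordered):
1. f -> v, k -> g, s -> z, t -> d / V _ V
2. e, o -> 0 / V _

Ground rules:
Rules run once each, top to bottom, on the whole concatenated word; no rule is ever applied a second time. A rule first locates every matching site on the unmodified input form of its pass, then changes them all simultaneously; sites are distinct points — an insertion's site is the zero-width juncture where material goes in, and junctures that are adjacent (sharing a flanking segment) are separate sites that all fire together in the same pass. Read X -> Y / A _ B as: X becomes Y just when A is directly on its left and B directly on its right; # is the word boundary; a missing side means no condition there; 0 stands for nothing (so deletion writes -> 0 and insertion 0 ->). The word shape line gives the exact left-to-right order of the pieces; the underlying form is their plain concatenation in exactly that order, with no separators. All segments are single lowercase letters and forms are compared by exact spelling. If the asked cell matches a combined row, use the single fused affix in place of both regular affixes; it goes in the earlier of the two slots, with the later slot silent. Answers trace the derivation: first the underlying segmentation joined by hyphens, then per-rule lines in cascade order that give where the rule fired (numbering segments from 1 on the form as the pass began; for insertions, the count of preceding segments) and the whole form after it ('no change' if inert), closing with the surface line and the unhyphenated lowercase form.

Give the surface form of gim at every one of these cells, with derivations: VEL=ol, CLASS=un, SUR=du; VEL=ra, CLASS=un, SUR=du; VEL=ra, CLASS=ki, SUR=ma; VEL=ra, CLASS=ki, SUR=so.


cell VEL=ol, CLASS=un, SUR=du:
underlying: gim-a-ak-uk
1. f -> v, k -> g, s -> z, t -> d / V _ V: fires at position(s) 6: gimaaguk
2. e, o -> 0 / V _: no change
surface: gimaaguk

cell VEL=ra, CLASS=un, SUR=du:
underlying: gim-a-ak-on
1. f -> v, k -> g, s -> z, t -> d / V _ V: fires at position(s) 6: gimaagon
2. e, o -> 0 / V _: no change
surface: gimaagon

cell VEL=ra, CLASS=ki, SUR=ma:
underlying: gim-pe-klu-on
1. f -> v, k -> g, s -> z, t -> d / V _ V: no change
2. e, o -> 0 / V _: fires at position(s) 9: gimpeklun
surface: gimpeklun

cell VEL=ra, CLASS=ki, SUR=so:
underlying: gim-ar-klu-on
1. f -> v, k -> g, s -> z, t -> d / V _ V: no change
2. e, o -> 0 / V _: fires at position(s) 9: gimarklun
surface: gimarklun


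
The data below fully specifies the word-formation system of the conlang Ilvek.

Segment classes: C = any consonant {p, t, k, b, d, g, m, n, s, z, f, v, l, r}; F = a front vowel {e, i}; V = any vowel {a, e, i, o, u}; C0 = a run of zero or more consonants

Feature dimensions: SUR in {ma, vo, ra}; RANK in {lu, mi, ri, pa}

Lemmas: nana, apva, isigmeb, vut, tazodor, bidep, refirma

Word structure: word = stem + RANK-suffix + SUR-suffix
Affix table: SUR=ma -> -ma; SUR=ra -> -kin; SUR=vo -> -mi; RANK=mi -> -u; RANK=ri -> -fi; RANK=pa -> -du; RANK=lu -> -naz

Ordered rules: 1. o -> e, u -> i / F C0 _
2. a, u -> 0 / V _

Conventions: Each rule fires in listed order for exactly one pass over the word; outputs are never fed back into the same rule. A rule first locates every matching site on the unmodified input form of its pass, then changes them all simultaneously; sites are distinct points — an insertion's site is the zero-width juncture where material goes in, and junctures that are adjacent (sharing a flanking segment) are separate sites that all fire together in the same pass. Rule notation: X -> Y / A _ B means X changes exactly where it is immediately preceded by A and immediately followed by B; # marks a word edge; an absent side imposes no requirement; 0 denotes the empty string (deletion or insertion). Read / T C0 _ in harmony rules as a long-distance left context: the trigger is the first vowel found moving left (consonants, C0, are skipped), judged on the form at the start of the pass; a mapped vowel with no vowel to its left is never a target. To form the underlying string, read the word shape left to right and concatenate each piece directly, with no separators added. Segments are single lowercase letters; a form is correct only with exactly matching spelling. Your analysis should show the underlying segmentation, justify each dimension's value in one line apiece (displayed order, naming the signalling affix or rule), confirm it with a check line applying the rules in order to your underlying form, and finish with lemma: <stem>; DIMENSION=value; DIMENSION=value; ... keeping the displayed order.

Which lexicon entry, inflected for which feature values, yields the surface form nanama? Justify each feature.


underlying: nana-u-ma
SUR=ma - signalled by the affix -ma
RANK=mi - signalled by the affix -u
check: nanauma -> nanauma -> nanama
lemma: nana; SUR=ma; RANK=mi
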